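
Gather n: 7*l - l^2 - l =-l^2 + 6*l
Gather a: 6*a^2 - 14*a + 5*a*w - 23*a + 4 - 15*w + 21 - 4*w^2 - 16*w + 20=6*a^2 + a*(5*w - 37) - 4*w^2 - 31*w + 45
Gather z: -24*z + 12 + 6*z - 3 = 9 - 18*z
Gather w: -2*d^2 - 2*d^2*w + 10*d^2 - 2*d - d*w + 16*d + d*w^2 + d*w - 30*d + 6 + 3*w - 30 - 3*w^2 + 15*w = 8*d^2 - 16*d + w^2*(d - 3) + w*(18 - 2*d^2) - 24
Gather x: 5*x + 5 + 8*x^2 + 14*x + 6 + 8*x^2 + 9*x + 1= 16*x^2 + 28*x + 12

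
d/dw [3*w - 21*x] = 3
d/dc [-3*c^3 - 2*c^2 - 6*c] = -9*c^2 - 4*c - 6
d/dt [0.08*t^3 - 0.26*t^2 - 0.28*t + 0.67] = 0.24*t^2 - 0.52*t - 0.28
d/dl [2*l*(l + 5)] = 4*l + 10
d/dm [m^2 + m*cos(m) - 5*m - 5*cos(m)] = -m*sin(m) + 2*m + 5*sin(m) + cos(m) - 5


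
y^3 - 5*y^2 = y^2*(y - 5)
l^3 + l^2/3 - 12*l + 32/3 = (l - 8/3)*(l - 1)*(l + 4)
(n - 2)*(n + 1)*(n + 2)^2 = n^4 + 3*n^3 - 2*n^2 - 12*n - 8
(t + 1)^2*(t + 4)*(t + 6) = t^4 + 12*t^3 + 45*t^2 + 58*t + 24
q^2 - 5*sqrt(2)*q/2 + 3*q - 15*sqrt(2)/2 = (q + 3)*(q - 5*sqrt(2)/2)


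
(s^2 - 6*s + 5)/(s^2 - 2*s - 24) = (-s^2 + 6*s - 5)/(-s^2 + 2*s + 24)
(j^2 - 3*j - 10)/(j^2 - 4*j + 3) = (j^2 - 3*j - 10)/(j^2 - 4*j + 3)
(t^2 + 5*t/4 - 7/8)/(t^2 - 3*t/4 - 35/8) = (2*t - 1)/(2*t - 5)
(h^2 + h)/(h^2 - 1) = h/(h - 1)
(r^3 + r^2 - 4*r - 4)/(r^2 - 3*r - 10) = (r^2 - r - 2)/(r - 5)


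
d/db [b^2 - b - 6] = 2*b - 1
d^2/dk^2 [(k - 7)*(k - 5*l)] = 2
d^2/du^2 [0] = 0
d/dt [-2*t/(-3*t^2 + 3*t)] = -2/(3*(t - 1)^2)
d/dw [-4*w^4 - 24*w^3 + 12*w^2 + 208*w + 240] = -16*w^3 - 72*w^2 + 24*w + 208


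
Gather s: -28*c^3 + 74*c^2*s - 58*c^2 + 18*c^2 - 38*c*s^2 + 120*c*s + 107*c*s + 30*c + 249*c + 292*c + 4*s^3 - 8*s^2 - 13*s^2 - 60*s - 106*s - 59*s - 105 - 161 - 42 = -28*c^3 - 40*c^2 + 571*c + 4*s^3 + s^2*(-38*c - 21) + s*(74*c^2 + 227*c - 225) - 308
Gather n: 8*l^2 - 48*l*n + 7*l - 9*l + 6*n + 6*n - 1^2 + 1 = 8*l^2 - 2*l + n*(12 - 48*l)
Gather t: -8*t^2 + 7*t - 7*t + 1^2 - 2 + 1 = -8*t^2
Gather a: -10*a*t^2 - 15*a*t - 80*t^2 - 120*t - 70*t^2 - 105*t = a*(-10*t^2 - 15*t) - 150*t^2 - 225*t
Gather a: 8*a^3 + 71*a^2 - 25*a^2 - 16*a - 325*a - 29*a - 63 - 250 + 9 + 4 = 8*a^3 + 46*a^2 - 370*a - 300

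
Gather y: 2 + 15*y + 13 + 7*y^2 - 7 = 7*y^2 + 15*y + 8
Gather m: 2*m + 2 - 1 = 2*m + 1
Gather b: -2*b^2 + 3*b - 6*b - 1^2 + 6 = -2*b^2 - 3*b + 5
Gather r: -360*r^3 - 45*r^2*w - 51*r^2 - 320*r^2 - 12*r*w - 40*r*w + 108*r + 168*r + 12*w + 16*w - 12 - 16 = -360*r^3 + r^2*(-45*w - 371) + r*(276 - 52*w) + 28*w - 28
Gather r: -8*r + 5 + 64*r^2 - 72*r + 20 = 64*r^2 - 80*r + 25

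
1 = 1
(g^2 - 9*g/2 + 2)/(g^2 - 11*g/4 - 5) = 2*(2*g - 1)/(4*g + 5)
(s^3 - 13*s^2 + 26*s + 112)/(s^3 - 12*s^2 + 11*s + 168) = (s + 2)/(s + 3)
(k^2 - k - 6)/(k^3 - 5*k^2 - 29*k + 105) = (k + 2)/(k^2 - 2*k - 35)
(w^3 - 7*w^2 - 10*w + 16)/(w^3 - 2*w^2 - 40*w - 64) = (w - 1)/(w + 4)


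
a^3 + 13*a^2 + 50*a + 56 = (a + 2)*(a + 4)*(a + 7)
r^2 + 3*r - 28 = (r - 4)*(r + 7)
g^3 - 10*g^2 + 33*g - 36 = (g - 4)*(g - 3)^2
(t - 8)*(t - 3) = t^2 - 11*t + 24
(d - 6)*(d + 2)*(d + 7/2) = d^3 - d^2/2 - 26*d - 42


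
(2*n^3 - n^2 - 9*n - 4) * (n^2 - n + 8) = 2*n^5 - 3*n^4 + 8*n^3 - 3*n^2 - 68*n - 32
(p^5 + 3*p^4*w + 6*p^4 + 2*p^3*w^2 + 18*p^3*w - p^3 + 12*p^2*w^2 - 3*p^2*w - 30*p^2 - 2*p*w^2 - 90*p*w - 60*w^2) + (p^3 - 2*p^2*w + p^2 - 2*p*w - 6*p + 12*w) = p^5 + 3*p^4*w + 6*p^4 + 2*p^3*w^2 + 18*p^3*w + 12*p^2*w^2 - 5*p^2*w - 29*p^2 - 2*p*w^2 - 92*p*w - 6*p - 60*w^2 + 12*w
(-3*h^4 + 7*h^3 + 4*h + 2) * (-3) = 9*h^4 - 21*h^3 - 12*h - 6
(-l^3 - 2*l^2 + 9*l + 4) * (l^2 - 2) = -l^5 - 2*l^4 + 11*l^3 + 8*l^2 - 18*l - 8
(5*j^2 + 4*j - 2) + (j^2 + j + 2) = 6*j^2 + 5*j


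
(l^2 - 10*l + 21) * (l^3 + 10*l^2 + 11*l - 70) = l^5 - 68*l^3 + 30*l^2 + 931*l - 1470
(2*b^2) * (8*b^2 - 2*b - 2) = 16*b^4 - 4*b^3 - 4*b^2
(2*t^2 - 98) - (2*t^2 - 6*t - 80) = 6*t - 18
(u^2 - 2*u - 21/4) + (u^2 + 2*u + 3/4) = 2*u^2 - 9/2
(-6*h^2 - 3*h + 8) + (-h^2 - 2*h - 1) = -7*h^2 - 5*h + 7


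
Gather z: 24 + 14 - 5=33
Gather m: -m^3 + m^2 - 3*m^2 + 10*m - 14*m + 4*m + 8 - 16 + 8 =-m^3 - 2*m^2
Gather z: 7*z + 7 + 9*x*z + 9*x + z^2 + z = 9*x + z^2 + z*(9*x + 8) + 7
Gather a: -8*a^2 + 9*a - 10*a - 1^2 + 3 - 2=-8*a^2 - a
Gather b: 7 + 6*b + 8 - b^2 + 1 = -b^2 + 6*b + 16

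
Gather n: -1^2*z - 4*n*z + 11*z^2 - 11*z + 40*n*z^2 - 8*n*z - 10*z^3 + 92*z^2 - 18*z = n*(40*z^2 - 12*z) - 10*z^3 + 103*z^2 - 30*z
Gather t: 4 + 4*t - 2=4*t + 2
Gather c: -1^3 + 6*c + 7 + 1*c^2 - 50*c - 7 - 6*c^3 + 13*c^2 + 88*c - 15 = -6*c^3 + 14*c^2 + 44*c - 16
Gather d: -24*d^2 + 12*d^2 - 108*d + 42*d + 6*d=-12*d^2 - 60*d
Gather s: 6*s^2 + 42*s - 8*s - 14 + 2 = 6*s^2 + 34*s - 12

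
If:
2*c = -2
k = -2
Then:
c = -1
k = -2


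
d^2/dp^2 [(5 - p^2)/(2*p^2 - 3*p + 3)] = 12*(-p^3 + 13*p^2 - 15*p + 1)/(8*p^6 - 36*p^5 + 90*p^4 - 135*p^3 + 135*p^2 - 81*p + 27)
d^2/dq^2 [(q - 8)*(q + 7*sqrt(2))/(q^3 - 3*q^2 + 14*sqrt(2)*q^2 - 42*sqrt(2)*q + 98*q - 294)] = 2*(q^6 - 24*q^5 + 21*sqrt(2)*q^5 - 609*sqrt(2)*q^4 + 366*q^4 - 12028*q^3 + 2303*sqrt(2)*q^3 - 59136*sqrt(2)*q^2 + 25578*q^2 - 309288*q + 80262*sqrt(2)*q - 385532*sqrt(2) + 144060)/(q^9 - 9*q^8 + 42*sqrt(2)*q^8 - 378*sqrt(2)*q^7 + 1497*q^7 - 13257*q^6 + 14854*sqrt(2)*q^6 - 124614*sqrt(2)*q^5 + 183750*q^5 - 1336230*q^4 + 773808*sqrt(2)*q^4 - 4000752*sqrt(2)*q^3 + 4830812*q^3 - 12360348*q^2 + 10890936*sqrt(2)*q^2 - 10890936*sqrt(2)*q + 25412184*q - 25412184)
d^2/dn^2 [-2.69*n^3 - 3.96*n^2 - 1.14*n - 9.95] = -16.14*n - 7.92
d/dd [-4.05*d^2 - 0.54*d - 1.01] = -8.1*d - 0.54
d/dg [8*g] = 8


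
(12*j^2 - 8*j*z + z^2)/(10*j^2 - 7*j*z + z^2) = (-6*j + z)/(-5*j + z)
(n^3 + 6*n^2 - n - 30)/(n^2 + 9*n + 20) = (n^2 + n - 6)/(n + 4)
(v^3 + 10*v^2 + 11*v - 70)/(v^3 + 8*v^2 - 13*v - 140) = (v - 2)/(v - 4)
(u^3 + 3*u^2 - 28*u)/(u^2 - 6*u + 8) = u*(u + 7)/(u - 2)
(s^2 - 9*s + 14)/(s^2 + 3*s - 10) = (s - 7)/(s + 5)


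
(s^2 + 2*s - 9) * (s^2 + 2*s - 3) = s^4 + 4*s^3 - 8*s^2 - 24*s + 27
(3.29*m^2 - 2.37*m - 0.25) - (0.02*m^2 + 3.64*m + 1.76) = 3.27*m^2 - 6.01*m - 2.01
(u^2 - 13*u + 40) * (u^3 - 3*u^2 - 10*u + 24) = u^5 - 16*u^4 + 69*u^3 + 34*u^2 - 712*u + 960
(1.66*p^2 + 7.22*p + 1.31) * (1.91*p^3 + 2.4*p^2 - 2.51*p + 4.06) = 3.1706*p^5 + 17.7742*p^4 + 15.6635*p^3 - 8.2386*p^2 + 26.0251*p + 5.3186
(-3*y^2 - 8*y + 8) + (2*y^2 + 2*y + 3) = -y^2 - 6*y + 11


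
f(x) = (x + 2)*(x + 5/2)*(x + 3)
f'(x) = (x + 2)*(x + 5/2) + (x + 2)*(x + 3) + (x + 5/2)*(x + 3) = 3*x^2 + 15*x + 37/2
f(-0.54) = 7.04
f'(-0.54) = 11.27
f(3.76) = 243.75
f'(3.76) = 117.31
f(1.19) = 49.32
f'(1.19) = 40.60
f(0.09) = 16.73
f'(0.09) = 19.87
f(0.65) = 30.47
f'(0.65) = 29.52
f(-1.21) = 1.82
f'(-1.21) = 4.74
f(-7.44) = -119.32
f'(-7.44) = 72.96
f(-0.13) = 12.72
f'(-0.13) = 16.60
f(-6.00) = -42.00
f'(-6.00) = 36.50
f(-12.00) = -855.00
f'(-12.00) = 270.50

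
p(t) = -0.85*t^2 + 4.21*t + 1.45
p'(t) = 4.21 - 1.7*t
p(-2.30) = -12.73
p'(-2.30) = 8.12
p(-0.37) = -0.22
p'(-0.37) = 4.84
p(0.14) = 2.02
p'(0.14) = 3.97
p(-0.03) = 1.32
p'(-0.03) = 4.26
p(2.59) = 6.65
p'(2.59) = -0.19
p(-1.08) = -4.09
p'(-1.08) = 6.05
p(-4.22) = -31.45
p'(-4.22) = 11.38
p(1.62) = 6.04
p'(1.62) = 1.46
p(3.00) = 6.43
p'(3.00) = -0.89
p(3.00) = 6.43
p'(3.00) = -0.89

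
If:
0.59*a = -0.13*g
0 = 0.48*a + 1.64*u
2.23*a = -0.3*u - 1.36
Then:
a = -0.63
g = 2.88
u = 0.19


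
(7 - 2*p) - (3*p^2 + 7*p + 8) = -3*p^2 - 9*p - 1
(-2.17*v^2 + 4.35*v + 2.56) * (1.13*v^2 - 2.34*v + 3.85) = -2.4521*v^4 + 9.9933*v^3 - 15.6407*v^2 + 10.7571*v + 9.856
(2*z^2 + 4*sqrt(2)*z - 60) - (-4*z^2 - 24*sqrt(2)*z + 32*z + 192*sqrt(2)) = 6*z^2 - 32*z + 28*sqrt(2)*z - 192*sqrt(2) - 60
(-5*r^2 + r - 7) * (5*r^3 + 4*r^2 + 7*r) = -25*r^5 - 15*r^4 - 66*r^3 - 21*r^2 - 49*r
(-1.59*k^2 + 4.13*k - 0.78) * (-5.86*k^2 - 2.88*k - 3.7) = 9.3174*k^4 - 19.6226*k^3 - 1.4406*k^2 - 13.0346*k + 2.886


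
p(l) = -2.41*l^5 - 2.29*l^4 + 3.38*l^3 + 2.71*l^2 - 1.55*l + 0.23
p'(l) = -12.05*l^4 - 9.16*l^3 + 10.14*l^2 + 5.42*l - 1.55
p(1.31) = -5.59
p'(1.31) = -33.13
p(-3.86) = 1408.98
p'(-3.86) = -2019.65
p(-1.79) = 13.08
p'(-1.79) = -49.93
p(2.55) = -286.73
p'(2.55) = -583.18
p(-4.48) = 3184.37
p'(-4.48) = -3852.69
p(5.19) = -10198.97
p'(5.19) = -9723.76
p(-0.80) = 1.33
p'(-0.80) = 0.36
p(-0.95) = 1.25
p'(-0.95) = 0.49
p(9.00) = -154662.97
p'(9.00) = -84869.12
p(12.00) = -640958.05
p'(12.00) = -264173.63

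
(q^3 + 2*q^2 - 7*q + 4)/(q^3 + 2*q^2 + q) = (q^3 + 2*q^2 - 7*q + 4)/(q*(q^2 + 2*q + 1))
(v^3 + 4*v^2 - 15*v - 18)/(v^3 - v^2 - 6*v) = (v^2 + 7*v + 6)/(v*(v + 2))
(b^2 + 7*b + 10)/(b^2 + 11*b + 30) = (b + 2)/(b + 6)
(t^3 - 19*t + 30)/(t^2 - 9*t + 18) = (t^2 + 3*t - 10)/(t - 6)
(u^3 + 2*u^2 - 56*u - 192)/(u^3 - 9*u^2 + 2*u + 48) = (u^2 + 10*u + 24)/(u^2 - u - 6)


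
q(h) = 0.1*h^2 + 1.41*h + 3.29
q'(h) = 0.2*h + 1.41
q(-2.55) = 0.34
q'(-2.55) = 0.90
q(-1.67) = 1.21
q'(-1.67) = 1.08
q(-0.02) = 3.26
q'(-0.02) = 1.41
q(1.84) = 6.22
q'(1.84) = 1.78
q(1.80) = 6.15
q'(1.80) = 1.77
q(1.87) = 6.28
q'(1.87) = 1.78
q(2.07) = 6.64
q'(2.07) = 1.82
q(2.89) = 8.20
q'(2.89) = 1.99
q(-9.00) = -1.30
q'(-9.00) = -0.39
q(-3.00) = -0.04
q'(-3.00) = 0.81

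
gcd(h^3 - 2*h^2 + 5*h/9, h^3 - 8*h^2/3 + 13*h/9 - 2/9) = h - 1/3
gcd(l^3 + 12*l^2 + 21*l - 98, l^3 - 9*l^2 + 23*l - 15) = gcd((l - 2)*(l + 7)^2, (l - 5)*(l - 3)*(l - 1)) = 1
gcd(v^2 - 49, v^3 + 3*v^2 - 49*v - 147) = v^2 - 49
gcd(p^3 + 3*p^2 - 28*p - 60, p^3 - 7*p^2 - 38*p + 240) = p^2 + p - 30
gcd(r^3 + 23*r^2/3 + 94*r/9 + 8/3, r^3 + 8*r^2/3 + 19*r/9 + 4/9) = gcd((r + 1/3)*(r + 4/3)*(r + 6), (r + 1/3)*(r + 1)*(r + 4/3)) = r^2 + 5*r/3 + 4/9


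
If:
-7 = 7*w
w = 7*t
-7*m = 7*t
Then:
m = 1/7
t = -1/7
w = -1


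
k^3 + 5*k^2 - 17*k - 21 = (k - 3)*(k + 1)*(k + 7)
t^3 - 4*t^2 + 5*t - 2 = (t - 2)*(t - 1)^2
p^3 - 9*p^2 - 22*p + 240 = (p - 8)*(p - 6)*(p + 5)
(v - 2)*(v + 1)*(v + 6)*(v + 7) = v^4 + 12*v^3 + 27*v^2 - 68*v - 84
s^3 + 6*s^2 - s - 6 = (s - 1)*(s + 1)*(s + 6)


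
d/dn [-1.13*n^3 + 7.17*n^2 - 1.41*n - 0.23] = -3.39*n^2 + 14.34*n - 1.41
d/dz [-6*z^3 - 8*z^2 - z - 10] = -18*z^2 - 16*z - 1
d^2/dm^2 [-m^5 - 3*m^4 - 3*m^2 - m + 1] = -20*m^3 - 36*m^2 - 6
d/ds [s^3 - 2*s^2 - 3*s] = 3*s^2 - 4*s - 3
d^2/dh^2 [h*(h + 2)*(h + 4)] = 6*h + 12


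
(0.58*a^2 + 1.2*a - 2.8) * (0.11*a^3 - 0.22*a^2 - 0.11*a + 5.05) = 0.0638*a^5 + 0.00440000000000002*a^4 - 0.6358*a^3 + 3.413*a^2 + 6.368*a - 14.14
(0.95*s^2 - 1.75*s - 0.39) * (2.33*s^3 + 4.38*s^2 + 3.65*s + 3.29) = 2.2135*s^5 + 0.083499999999999*s^4 - 5.1062*s^3 - 4.9702*s^2 - 7.181*s - 1.2831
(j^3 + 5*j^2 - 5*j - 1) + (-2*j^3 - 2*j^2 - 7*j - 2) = -j^3 + 3*j^2 - 12*j - 3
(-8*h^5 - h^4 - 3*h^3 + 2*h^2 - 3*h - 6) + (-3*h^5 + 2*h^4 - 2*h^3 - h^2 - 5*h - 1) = -11*h^5 + h^4 - 5*h^3 + h^2 - 8*h - 7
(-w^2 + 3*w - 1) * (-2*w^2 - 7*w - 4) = 2*w^4 + w^3 - 15*w^2 - 5*w + 4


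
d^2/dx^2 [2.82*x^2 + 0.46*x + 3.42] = 5.64000000000000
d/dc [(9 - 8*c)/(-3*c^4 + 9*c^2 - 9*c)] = (8*c*(c^3 - 3*c + 3) - (8*c - 9)*(4*c^3 - 6*c + 3))/(3*c^2*(c^3 - 3*c + 3)^2)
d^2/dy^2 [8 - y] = 0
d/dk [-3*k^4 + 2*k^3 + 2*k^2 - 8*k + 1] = -12*k^3 + 6*k^2 + 4*k - 8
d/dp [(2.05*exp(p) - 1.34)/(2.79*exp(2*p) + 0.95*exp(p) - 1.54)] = (-5.7195*exp(2*p) + 7.4772*exp(p) - 1.884)*exp(p)/(7.7841*exp(4*p) + 5.301*exp(3*p) - 7.6907*exp(2*p) - 2.926*exp(p) + 2.3716)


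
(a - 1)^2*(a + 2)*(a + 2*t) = a^4 + 2*a^3*t - 3*a^2 - 6*a*t + 2*a + 4*t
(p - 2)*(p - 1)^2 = p^3 - 4*p^2 + 5*p - 2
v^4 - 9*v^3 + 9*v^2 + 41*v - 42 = (v - 7)*(v - 3)*(v - 1)*(v + 2)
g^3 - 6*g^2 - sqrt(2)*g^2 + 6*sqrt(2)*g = g*(g - 6)*(g - sqrt(2))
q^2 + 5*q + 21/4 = (q + 3/2)*(q + 7/2)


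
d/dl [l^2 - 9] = 2*l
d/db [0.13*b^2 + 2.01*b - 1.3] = 0.26*b + 2.01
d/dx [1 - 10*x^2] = -20*x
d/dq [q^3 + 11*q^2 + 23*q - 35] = 3*q^2 + 22*q + 23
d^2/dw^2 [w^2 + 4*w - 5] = 2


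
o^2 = o^2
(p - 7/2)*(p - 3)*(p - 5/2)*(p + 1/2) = p^4 - 17*p^3/2 + 89*p^2/4 - 103*p/8 - 105/8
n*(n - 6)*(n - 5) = n^3 - 11*n^2 + 30*n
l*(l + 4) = l^2 + 4*l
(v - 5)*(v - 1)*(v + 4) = v^3 - 2*v^2 - 19*v + 20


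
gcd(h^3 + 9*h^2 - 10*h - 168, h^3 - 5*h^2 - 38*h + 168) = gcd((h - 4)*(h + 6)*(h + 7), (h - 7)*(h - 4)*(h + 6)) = h^2 + 2*h - 24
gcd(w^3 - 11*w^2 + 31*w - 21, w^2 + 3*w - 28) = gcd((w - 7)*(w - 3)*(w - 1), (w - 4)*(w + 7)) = 1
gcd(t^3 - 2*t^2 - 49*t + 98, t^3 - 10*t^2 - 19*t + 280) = t - 7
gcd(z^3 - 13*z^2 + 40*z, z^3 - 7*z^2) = z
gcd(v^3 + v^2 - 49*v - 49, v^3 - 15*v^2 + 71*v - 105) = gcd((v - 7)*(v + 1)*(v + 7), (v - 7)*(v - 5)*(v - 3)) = v - 7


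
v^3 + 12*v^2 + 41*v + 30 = (v + 1)*(v + 5)*(v + 6)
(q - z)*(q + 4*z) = q^2 + 3*q*z - 4*z^2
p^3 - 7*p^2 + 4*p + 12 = (p - 6)*(p - 2)*(p + 1)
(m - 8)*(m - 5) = m^2 - 13*m + 40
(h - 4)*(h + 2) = h^2 - 2*h - 8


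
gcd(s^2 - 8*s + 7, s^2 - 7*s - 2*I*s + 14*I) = s - 7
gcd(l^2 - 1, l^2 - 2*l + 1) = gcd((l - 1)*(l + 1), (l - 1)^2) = l - 1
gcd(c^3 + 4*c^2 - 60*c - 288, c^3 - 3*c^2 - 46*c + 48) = c^2 - 2*c - 48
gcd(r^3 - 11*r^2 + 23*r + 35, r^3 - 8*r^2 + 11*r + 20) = r^2 - 4*r - 5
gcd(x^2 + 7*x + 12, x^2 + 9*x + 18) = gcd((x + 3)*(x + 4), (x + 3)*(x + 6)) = x + 3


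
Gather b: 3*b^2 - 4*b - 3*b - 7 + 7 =3*b^2 - 7*b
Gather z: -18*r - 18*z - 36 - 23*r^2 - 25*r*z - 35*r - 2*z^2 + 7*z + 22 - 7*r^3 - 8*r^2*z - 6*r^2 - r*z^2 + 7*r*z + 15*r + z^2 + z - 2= -7*r^3 - 29*r^2 - 38*r + z^2*(-r - 1) + z*(-8*r^2 - 18*r - 10) - 16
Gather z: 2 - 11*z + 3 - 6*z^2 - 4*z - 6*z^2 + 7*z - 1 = -12*z^2 - 8*z + 4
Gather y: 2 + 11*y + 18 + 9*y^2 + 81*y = 9*y^2 + 92*y + 20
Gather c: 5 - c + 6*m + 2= -c + 6*m + 7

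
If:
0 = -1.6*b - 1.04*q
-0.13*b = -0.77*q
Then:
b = 0.00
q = 0.00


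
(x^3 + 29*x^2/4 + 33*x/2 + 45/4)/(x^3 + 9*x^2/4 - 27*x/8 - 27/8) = 2*(4*x^2 + 17*x + 15)/(8*x^2 - 6*x - 9)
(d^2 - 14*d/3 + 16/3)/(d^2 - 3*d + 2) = (d - 8/3)/(d - 1)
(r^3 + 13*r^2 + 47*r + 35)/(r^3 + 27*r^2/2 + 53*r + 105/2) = 2*(r + 1)/(2*r + 3)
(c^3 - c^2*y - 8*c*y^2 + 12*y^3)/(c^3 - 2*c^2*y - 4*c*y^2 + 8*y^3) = (c + 3*y)/(c + 2*y)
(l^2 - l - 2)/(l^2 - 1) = (l - 2)/(l - 1)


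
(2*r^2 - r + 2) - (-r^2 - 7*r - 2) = 3*r^2 + 6*r + 4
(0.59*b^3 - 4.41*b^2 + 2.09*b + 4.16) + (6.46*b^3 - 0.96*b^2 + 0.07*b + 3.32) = 7.05*b^3 - 5.37*b^2 + 2.16*b + 7.48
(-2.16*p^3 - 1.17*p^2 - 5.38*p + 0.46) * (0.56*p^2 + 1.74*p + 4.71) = -1.2096*p^5 - 4.4136*p^4 - 15.2222*p^3 - 14.6143*p^2 - 24.5394*p + 2.1666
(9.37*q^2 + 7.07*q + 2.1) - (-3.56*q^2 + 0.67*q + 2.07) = 12.93*q^2 + 6.4*q + 0.0300000000000002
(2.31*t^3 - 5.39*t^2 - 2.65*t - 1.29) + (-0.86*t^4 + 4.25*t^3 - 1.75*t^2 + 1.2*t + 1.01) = -0.86*t^4 + 6.56*t^3 - 7.14*t^2 - 1.45*t - 0.28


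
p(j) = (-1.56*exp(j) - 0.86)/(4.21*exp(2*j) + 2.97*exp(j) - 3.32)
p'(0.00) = 1.45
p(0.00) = -0.63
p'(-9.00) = 0.00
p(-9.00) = 0.26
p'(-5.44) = 0.00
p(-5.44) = 0.26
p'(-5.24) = 0.00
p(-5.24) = 0.26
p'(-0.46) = 174.00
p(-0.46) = -7.93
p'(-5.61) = 0.00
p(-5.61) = 0.26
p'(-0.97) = 1.71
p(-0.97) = 0.91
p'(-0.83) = 3.53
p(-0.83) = 1.26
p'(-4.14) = 0.01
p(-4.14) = 0.27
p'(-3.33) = 0.03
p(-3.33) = 0.29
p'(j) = (-1.56*exp(j) - 0.86)*(-8.42*exp(2*j) - 2.97*exp(j))/(4.21*exp(2*j) + 2.97*exp(j) - 3.32)^2 - 1.56*exp(j)/(4.21*exp(2*j) + 2.97*exp(j) - 3.32) = (6.5676*exp(2*j) + 7.2412*exp(j) + 7.7334)*exp(j)/(17.7241*exp(4*j) + 25.0074*exp(3*j) - 19.1335*exp(2*j) - 19.7208*exp(j) + 11.0224)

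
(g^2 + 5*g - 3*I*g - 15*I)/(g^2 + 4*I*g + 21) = (g + 5)/(g + 7*I)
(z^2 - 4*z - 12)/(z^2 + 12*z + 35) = (z^2 - 4*z - 12)/(z^2 + 12*z + 35)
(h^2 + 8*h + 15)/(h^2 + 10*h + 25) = (h + 3)/(h + 5)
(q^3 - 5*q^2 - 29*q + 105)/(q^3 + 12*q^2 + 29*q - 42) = (q^3 - 5*q^2 - 29*q + 105)/(q^3 + 12*q^2 + 29*q - 42)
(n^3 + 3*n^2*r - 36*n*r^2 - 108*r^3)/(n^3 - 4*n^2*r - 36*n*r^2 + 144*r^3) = (-n - 3*r)/(-n + 4*r)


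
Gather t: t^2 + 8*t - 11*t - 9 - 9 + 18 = t^2 - 3*t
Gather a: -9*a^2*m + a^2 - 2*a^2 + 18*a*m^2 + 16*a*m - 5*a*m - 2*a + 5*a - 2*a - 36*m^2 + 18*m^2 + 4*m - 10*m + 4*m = a^2*(-9*m - 1) + a*(18*m^2 + 11*m + 1) - 18*m^2 - 2*m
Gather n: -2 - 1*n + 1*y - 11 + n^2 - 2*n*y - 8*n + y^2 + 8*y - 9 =n^2 + n*(-2*y - 9) + y^2 + 9*y - 22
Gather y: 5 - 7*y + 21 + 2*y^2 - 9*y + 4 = 2*y^2 - 16*y + 30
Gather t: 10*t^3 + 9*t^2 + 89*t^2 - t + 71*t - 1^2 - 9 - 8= 10*t^3 + 98*t^2 + 70*t - 18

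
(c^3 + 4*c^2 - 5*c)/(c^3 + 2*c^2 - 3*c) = (c + 5)/(c + 3)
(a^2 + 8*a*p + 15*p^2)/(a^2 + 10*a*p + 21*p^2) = (a + 5*p)/(a + 7*p)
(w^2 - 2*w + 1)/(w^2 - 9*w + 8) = (w - 1)/(w - 8)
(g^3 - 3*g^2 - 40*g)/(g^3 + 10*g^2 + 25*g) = (g - 8)/(g + 5)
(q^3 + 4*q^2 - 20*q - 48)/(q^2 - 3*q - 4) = (q^2 + 8*q + 12)/(q + 1)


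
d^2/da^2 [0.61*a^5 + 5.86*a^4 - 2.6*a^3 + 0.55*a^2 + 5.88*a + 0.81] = 12.2*a^3 + 70.32*a^2 - 15.6*a + 1.1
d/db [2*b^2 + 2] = 4*b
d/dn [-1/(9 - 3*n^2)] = -2*n/(3*(n^2 - 3)^2)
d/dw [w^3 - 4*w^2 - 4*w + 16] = 3*w^2 - 8*w - 4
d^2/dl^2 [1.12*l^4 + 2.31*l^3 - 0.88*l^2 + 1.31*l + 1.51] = 13.44*l^2 + 13.86*l - 1.76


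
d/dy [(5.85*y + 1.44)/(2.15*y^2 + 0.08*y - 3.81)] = (12.5775*y^2 + 0.468*y - (4.3*y + 0.08)*(5.85*y + 1.44) - 22.2885)/(2.15*y^2 + 0.08*y - 3.81)^2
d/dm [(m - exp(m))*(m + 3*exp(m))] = 2*m*exp(m) + 2*m - 6*exp(2*m) + 2*exp(m)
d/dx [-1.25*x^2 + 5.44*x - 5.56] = 5.44 - 2.5*x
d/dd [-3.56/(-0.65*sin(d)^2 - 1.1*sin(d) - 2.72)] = -(4.628*sin(d) + 3.916)*cos(d)/(0.65*sin(d)^2 + 1.1*sin(d) + 2.72)^2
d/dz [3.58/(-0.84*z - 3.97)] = 3.0072/(0.84*z + 3.97)^2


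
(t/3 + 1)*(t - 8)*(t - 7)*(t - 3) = t^4/3 - 5*t^3 + 47*t^2/3 + 45*t - 168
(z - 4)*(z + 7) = z^2 + 3*z - 28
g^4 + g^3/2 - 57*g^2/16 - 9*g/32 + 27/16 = (g - 3/2)*(g - 3/4)*(g + 3/4)*(g + 2)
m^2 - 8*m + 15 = (m - 5)*(m - 3)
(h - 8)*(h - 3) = h^2 - 11*h + 24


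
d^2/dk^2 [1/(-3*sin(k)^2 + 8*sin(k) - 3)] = 2*(18*sin(k)^4 - 36*sin(k)^3 - 13*sin(k)^2 + 84*sin(k) - 55)/(3*sin(k)^2 - 8*sin(k) + 3)^3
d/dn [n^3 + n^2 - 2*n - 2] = 3*n^2 + 2*n - 2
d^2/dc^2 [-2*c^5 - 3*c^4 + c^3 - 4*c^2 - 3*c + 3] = -40*c^3 - 36*c^2 + 6*c - 8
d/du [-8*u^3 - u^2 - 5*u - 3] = -24*u^2 - 2*u - 5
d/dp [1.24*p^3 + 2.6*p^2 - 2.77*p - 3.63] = 3.72*p^2 + 5.2*p - 2.77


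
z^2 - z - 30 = (z - 6)*(z + 5)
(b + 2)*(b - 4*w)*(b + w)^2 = b^4 - 2*b^3*w + 2*b^3 - 7*b^2*w^2 - 4*b^2*w - 4*b*w^3 - 14*b*w^2 - 8*w^3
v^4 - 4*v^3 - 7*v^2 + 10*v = v*(v - 5)*(v - 1)*(v + 2)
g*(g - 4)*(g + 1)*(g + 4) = g^4 + g^3 - 16*g^2 - 16*g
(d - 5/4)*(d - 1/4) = d^2 - 3*d/2 + 5/16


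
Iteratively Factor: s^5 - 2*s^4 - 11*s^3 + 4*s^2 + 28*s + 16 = (s + 1)*(s^4 - 3*s^3 - 8*s^2 + 12*s + 16) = (s - 4)*(s + 1)*(s^3 + s^2 - 4*s - 4) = (s - 4)*(s + 1)^2*(s^2 - 4) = (s - 4)*(s - 2)*(s + 1)^2*(s + 2)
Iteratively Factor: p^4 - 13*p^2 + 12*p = (p - 1)*(p^3 + p^2 - 12*p) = p*(p - 1)*(p^2 + p - 12) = p*(p - 1)*(p + 4)*(p - 3)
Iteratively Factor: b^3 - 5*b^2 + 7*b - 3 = (b - 3)*(b^2 - 2*b + 1) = (b - 3)*(b - 1)*(b - 1)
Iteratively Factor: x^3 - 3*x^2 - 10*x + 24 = (x + 3)*(x^2 - 6*x + 8) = (x - 4)*(x + 3)*(x - 2)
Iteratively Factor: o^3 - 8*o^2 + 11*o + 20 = (o + 1)*(o^2 - 9*o + 20) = (o - 4)*(o + 1)*(o - 5)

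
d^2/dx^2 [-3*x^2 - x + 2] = -6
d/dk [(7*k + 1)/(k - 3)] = -22/(k - 3)^2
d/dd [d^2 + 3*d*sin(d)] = 3*d*cos(d) + 2*d + 3*sin(d)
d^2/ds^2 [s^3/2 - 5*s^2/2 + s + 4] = 3*s - 5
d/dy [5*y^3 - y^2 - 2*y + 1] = 15*y^2 - 2*y - 2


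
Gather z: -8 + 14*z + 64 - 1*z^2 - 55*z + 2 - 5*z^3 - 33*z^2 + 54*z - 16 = -5*z^3 - 34*z^2 + 13*z + 42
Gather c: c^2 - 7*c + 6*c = c^2 - c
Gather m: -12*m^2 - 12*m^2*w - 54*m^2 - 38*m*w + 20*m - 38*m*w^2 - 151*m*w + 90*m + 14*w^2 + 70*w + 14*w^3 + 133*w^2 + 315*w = m^2*(-12*w - 66) + m*(-38*w^2 - 189*w + 110) + 14*w^3 + 147*w^2 + 385*w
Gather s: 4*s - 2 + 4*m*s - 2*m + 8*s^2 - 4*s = 4*m*s - 2*m + 8*s^2 - 2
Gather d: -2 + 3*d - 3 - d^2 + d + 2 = -d^2 + 4*d - 3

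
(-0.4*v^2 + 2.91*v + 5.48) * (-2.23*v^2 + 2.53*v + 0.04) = 0.892*v^4 - 7.5013*v^3 - 4.8741*v^2 + 13.9808*v + 0.2192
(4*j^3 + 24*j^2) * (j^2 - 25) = 4*j^5 + 24*j^4 - 100*j^3 - 600*j^2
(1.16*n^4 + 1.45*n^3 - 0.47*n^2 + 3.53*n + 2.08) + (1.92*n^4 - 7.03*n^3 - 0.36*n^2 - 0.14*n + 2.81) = 3.08*n^4 - 5.58*n^3 - 0.83*n^2 + 3.39*n + 4.89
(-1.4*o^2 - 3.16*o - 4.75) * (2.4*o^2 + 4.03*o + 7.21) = -3.36*o^4 - 13.226*o^3 - 34.2288*o^2 - 41.9261*o - 34.2475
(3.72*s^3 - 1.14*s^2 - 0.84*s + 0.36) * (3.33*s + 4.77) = 12.3876*s^4 + 13.9482*s^3 - 8.235*s^2 - 2.808*s + 1.7172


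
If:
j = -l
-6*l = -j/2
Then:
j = 0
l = 0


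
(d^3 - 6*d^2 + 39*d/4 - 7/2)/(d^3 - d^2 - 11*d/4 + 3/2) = (2*d - 7)/(2*d + 3)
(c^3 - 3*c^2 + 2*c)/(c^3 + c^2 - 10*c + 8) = c/(c + 4)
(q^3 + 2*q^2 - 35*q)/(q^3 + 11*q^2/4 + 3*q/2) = 4*(q^2 + 2*q - 35)/(4*q^2 + 11*q + 6)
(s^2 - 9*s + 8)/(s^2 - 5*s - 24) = (s - 1)/(s + 3)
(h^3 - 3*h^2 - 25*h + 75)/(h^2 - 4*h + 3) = (h^2 - 25)/(h - 1)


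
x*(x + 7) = x^2 + 7*x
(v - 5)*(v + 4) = v^2 - v - 20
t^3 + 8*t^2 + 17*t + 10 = (t + 1)*(t + 2)*(t + 5)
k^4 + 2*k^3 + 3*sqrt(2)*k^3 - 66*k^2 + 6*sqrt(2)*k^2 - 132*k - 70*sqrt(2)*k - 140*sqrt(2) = (k + 2)*(k - 5*sqrt(2))*(k + sqrt(2))*(k + 7*sqrt(2))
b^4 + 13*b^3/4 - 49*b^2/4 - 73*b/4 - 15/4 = (b - 3)*(b + 1/4)*(b + 1)*(b + 5)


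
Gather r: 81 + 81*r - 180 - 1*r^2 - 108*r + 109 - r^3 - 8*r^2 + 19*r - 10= -r^3 - 9*r^2 - 8*r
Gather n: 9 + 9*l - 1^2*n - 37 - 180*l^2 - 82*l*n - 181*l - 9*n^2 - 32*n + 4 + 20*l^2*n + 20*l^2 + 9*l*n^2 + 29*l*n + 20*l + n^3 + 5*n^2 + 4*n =-160*l^2 - 152*l + n^3 + n^2*(9*l - 4) + n*(20*l^2 - 53*l - 29) - 24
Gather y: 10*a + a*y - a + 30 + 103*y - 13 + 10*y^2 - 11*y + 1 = 9*a + 10*y^2 + y*(a + 92) + 18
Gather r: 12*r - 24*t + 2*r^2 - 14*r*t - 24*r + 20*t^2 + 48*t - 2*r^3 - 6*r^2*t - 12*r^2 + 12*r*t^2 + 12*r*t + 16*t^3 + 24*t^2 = -2*r^3 + r^2*(-6*t - 10) + r*(12*t^2 - 2*t - 12) + 16*t^3 + 44*t^2 + 24*t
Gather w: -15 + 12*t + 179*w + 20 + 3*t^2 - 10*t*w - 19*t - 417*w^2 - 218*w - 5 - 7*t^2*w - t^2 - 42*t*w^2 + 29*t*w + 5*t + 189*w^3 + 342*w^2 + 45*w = 2*t^2 - 2*t + 189*w^3 + w^2*(-42*t - 75) + w*(-7*t^2 + 19*t + 6)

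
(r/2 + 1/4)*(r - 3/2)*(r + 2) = r^3/2 + r^2/2 - 11*r/8 - 3/4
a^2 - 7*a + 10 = (a - 5)*(a - 2)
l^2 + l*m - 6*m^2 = (l - 2*m)*(l + 3*m)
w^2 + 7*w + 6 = (w + 1)*(w + 6)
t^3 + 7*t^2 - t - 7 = (t - 1)*(t + 1)*(t + 7)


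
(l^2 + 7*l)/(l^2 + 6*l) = (l + 7)/(l + 6)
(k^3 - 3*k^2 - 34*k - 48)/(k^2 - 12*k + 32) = (k^2 + 5*k + 6)/(k - 4)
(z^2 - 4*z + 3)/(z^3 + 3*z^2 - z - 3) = (z - 3)/(z^2 + 4*z + 3)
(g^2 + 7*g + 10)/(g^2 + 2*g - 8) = (g^2 + 7*g + 10)/(g^2 + 2*g - 8)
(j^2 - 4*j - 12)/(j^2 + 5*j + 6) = (j - 6)/(j + 3)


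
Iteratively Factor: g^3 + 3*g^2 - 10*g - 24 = (g + 2)*(g^2 + g - 12) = (g - 3)*(g + 2)*(g + 4)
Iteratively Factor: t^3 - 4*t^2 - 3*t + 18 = (t - 3)*(t^2 - t - 6) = (t - 3)*(t + 2)*(t - 3)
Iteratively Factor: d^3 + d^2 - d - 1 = (d + 1)*(d^2 - 1) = (d - 1)*(d + 1)*(d + 1)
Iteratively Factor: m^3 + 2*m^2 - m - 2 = (m + 2)*(m^2 - 1) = (m + 1)*(m + 2)*(m - 1)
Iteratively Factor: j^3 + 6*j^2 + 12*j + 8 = (j + 2)*(j^2 + 4*j + 4) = (j + 2)^2*(j + 2)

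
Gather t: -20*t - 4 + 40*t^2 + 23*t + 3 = 40*t^2 + 3*t - 1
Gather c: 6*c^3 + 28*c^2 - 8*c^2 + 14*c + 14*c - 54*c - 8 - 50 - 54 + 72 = 6*c^3 + 20*c^2 - 26*c - 40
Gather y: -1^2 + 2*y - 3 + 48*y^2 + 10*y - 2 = 48*y^2 + 12*y - 6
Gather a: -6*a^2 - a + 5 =-6*a^2 - a + 5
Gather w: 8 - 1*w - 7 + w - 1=0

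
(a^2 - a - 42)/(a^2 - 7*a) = (a + 6)/a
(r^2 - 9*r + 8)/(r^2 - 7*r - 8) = (r - 1)/(r + 1)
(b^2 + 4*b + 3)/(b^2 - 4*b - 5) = (b + 3)/(b - 5)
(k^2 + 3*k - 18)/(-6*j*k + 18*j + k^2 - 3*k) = (-k - 6)/(6*j - k)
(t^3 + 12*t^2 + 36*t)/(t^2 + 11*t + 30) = t*(t + 6)/(t + 5)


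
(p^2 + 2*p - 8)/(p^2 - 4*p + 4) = (p + 4)/(p - 2)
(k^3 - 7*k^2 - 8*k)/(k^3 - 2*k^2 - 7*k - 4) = k*(k - 8)/(k^2 - 3*k - 4)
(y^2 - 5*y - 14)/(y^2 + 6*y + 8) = (y - 7)/(y + 4)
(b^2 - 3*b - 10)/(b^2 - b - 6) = (b - 5)/(b - 3)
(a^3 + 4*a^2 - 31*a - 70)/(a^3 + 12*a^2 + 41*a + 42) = (a - 5)/(a + 3)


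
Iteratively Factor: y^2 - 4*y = (y)*(y - 4)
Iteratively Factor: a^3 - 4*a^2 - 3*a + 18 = (a - 3)*(a^2 - a - 6) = (a - 3)^2*(a + 2)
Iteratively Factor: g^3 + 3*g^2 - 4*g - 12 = (g - 2)*(g^2 + 5*g + 6) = (g - 2)*(g + 3)*(g + 2)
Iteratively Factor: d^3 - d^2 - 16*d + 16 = (d + 4)*(d^2 - 5*d + 4) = (d - 1)*(d + 4)*(d - 4)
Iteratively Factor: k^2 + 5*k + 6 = (k + 2)*(k + 3)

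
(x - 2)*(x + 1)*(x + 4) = x^3 + 3*x^2 - 6*x - 8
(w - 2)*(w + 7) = w^2 + 5*w - 14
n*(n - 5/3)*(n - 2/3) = n^3 - 7*n^2/3 + 10*n/9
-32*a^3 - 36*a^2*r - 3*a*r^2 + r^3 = (-8*a + r)*(a + r)*(4*a + r)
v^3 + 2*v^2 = v^2*(v + 2)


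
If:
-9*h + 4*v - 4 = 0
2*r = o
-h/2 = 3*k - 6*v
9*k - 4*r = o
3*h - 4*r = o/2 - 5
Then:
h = -20/59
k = 94/177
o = 94/59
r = 47/59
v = 14/59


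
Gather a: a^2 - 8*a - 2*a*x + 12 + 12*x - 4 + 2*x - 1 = a^2 + a*(-2*x - 8) + 14*x + 7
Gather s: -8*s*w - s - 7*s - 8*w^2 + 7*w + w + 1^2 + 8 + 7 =s*(-8*w - 8) - 8*w^2 + 8*w + 16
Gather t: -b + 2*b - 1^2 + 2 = b + 1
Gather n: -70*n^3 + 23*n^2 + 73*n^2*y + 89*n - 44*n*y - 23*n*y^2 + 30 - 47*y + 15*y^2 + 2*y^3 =-70*n^3 + n^2*(73*y + 23) + n*(-23*y^2 - 44*y + 89) + 2*y^3 + 15*y^2 - 47*y + 30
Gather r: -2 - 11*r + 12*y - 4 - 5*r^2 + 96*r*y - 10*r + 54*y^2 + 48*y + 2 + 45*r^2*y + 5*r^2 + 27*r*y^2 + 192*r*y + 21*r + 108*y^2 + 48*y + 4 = 45*r^2*y + r*(27*y^2 + 288*y) + 162*y^2 + 108*y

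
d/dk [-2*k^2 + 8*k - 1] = 8 - 4*k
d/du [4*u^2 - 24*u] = 8*u - 24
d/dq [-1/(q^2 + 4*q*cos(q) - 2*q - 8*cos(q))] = 2*(-2*q*sin(q) + q + 4*sin(q) + 2*cos(q) - 1)/((q - 2)^2*(q + 4*cos(q))^2)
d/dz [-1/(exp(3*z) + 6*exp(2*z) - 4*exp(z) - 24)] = (3*exp(2*z) + 12*exp(z) - 4)*exp(z)/(exp(3*z) + 6*exp(2*z) - 4*exp(z) - 24)^2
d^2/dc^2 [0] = 0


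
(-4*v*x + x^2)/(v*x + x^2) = (-4*v + x)/(v + x)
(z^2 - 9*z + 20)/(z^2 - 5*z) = (z - 4)/z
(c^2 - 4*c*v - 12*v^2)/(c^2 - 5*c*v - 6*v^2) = (c + 2*v)/(c + v)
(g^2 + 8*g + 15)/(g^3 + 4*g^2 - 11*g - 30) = (g + 3)/(g^2 - g - 6)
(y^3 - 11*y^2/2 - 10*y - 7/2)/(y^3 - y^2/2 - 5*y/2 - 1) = (y - 7)/(y - 2)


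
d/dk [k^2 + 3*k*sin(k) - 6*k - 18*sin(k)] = 3*k*cos(k) + 2*k + 3*sin(k) - 18*cos(k) - 6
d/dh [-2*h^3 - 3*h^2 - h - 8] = -6*h^2 - 6*h - 1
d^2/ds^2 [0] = 0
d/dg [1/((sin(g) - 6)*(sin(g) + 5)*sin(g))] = (-3*cos(g) + 2/tan(g) + 30*cos(g)/sin(g)^2)/((sin(g) - 6)^2*(sin(g) + 5)^2)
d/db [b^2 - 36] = 2*b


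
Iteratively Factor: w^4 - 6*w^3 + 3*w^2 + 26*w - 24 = (w + 2)*(w^3 - 8*w^2 + 19*w - 12) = (w - 1)*(w + 2)*(w^2 - 7*w + 12) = (w - 4)*(w - 1)*(w + 2)*(w - 3)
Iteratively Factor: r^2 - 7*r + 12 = (r - 3)*(r - 4)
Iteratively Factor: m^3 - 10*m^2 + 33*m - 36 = (m - 4)*(m^2 - 6*m + 9) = (m - 4)*(m - 3)*(m - 3)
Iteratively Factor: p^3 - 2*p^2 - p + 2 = (p - 2)*(p^2 - 1) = (p - 2)*(p - 1)*(p + 1)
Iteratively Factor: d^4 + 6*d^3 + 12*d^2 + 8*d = (d)*(d^3 + 6*d^2 + 12*d + 8) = d*(d + 2)*(d^2 + 4*d + 4) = d*(d + 2)^2*(d + 2)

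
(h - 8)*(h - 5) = h^2 - 13*h + 40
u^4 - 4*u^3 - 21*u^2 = u^2*(u - 7)*(u + 3)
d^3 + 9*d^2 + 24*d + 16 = (d + 1)*(d + 4)^2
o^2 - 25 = (o - 5)*(o + 5)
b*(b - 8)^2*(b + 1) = b^4 - 15*b^3 + 48*b^2 + 64*b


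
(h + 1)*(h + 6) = h^2 + 7*h + 6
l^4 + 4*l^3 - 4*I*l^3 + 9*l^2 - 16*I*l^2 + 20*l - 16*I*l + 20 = (l + 2)^2*(l - 5*I)*(l + I)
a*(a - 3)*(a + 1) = a^3 - 2*a^2 - 3*a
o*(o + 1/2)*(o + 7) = o^3 + 15*o^2/2 + 7*o/2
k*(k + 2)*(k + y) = k^3 + k^2*y + 2*k^2 + 2*k*y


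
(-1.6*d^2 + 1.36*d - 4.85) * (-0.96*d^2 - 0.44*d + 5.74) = 1.536*d^4 - 0.6016*d^3 - 5.1264*d^2 + 9.9404*d - 27.839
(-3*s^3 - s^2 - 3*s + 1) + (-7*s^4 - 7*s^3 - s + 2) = -7*s^4 - 10*s^3 - s^2 - 4*s + 3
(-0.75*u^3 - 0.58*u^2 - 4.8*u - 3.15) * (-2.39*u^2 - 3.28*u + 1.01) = 1.7925*u^5 + 3.8462*u^4 + 12.6169*u^3 + 22.6867*u^2 + 5.484*u - 3.1815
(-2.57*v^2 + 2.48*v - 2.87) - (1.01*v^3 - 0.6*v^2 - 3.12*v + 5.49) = -1.01*v^3 - 1.97*v^2 + 5.6*v - 8.36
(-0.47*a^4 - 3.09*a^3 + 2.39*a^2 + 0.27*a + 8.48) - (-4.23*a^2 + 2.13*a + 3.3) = -0.47*a^4 - 3.09*a^3 + 6.62*a^2 - 1.86*a + 5.18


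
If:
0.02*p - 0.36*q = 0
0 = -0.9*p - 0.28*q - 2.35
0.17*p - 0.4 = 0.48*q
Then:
No Solution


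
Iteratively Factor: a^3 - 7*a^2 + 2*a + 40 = (a - 4)*(a^2 - 3*a - 10) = (a - 4)*(a + 2)*(a - 5)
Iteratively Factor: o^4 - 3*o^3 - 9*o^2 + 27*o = (o - 3)*(o^3 - 9*o) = (o - 3)^2*(o^2 + 3*o) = (o - 3)^2*(o + 3)*(o)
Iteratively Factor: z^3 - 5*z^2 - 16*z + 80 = (z - 4)*(z^2 - z - 20) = (z - 4)*(z + 4)*(z - 5)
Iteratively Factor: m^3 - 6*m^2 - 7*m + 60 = (m + 3)*(m^2 - 9*m + 20) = (m - 4)*(m + 3)*(m - 5)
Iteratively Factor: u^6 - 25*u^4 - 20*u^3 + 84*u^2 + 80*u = (u - 2)*(u^5 + 2*u^4 - 21*u^3 - 62*u^2 - 40*u) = (u - 2)*(u + 2)*(u^4 - 21*u^2 - 20*u) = (u - 2)*(u + 1)*(u + 2)*(u^3 - u^2 - 20*u) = u*(u - 2)*(u + 1)*(u + 2)*(u^2 - u - 20) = u*(u - 2)*(u + 1)*(u + 2)*(u + 4)*(u - 5)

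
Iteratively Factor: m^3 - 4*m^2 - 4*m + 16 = (m + 2)*(m^2 - 6*m + 8) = (m - 4)*(m + 2)*(m - 2)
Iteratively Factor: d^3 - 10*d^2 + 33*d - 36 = (d - 3)*(d^2 - 7*d + 12) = (d - 3)^2*(d - 4)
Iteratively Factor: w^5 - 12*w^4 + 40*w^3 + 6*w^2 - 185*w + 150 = (w - 1)*(w^4 - 11*w^3 + 29*w^2 + 35*w - 150) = (w - 3)*(w - 1)*(w^3 - 8*w^2 + 5*w + 50) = (w - 5)*(w - 3)*(w - 1)*(w^2 - 3*w - 10) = (w - 5)*(w - 3)*(w - 1)*(w + 2)*(w - 5)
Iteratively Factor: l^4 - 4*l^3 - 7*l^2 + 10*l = (l - 5)*(l^3 + l^2 - 2*l) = (l - 5)*(l + 2)*(l^2 - l) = l*(l - 5)*(l + 2)*(l - 1)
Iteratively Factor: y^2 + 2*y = (y + 2)*(y)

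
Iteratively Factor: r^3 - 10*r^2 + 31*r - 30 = (r - 3)*(r^2 - 7*r + 10) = (r - 5)*(r - 3)*(r - 2)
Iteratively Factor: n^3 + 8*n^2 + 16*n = (n)*(n^2 + 8*n + 16) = n*(n + 4)*(n + 4)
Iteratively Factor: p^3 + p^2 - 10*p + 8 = (p + 4)*(p^2 - 3*p + 2) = (p - 2)*(p + 4)*(p - 1)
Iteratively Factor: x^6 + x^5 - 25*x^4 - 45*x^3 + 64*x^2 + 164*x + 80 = (x + 1)*(x^5 - 25*x^3 - 20*x^2 + 84*x + 80) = (x + 1)^2*(x^4 - x^3 - 24*x^2 + 4*x + 80) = (x - 5)*(x + 1)^2*(x^3 + 4*x^2 - 4*x - 16) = (x - 5)*(x + 1)^2*(x + 4)*(x^2 - 4) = (x - 5)*(x - 2)*(x + 1)^2*(x + 4)*(x + 2)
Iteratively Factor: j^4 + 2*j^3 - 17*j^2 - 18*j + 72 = (j - 3)*(j^3 + 5*j^2 - 2*j - 24) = (j - 3)*(j - 2)*(j^2 + 7*j + 12) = (j - 3)*(j - 2)*(j + 3)*(j + 4)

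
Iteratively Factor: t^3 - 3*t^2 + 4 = (t + 1)*(t^2 - 4*t + 4) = (t - 2)*(t + 1)*(t - 2)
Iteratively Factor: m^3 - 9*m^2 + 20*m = (m)*(m^2 - 9*m + 20) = m*(m - 4)*(m - 5)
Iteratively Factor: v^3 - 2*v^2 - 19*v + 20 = (v + 4)*(v^2 - 6*v + 5) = (v - 5)*(v + 4)*(v - 1)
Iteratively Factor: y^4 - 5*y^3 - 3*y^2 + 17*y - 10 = (y + 2)*(y^3 - 7*y^2 + 11*y - 5) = (y - 5)*(y + 2)*(y^2 - 2*y + 1) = (y - 5)*(y - 1)*(y + 2)*(y - 1)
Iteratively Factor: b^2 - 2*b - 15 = (b + 3)*(b - 5)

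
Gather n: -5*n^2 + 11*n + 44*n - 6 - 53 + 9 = -5*n^2 + 55*n - 50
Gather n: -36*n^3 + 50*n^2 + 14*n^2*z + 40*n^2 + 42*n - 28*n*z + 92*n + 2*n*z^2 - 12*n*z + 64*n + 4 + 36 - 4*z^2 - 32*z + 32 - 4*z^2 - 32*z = -36*n^3 + n^2*(14*z + 90) + n*(2*z^2 - 40*z + 198) - 8*z^2 - 64*z + 72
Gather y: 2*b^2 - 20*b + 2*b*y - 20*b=2*b^2 + 2*b*y - 40*b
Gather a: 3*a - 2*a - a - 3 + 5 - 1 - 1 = 0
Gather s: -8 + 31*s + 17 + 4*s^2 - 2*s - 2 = 4*s^2 + 29*s + 7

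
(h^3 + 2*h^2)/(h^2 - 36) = h^2*(h + 2)/(h^2 - 36)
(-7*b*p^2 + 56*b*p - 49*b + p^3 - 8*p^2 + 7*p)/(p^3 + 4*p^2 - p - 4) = (-7*b*p + 49*b + p^2 - 7*p)/(p^2 + 5*p + 4)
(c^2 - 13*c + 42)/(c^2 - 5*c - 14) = (c - 6)/(c + 2)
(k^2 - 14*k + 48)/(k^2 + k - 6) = (k^2 - 14*k + 48)/(k^2 + k - 6)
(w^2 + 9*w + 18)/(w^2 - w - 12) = (w + 6)/(w - 4)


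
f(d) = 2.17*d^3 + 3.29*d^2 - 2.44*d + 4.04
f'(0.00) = -2.44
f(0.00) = 4.04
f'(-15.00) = 1363.61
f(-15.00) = -6542.86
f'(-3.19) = 42.82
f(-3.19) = -25.14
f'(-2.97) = 35.44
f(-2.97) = -16.54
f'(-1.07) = -2.03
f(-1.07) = 7.76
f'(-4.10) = 80.02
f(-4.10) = -80.21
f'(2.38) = 50.10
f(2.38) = 46.12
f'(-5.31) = 146.18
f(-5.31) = -215.13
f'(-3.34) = 48.21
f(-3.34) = -31.96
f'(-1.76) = 6.14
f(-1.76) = 6.70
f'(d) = 6.51*d^2 + 6.58*d - 2.44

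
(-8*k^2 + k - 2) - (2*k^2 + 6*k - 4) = -10*k^2 - 5*k + 2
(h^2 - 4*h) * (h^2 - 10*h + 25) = h^4 - 14*h^3 + 65*h^2 - 100*h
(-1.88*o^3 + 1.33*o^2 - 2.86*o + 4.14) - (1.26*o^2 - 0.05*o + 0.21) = -1.88*o^3 + 0.0700000000000001*o^2 - 2.81*o + 3.93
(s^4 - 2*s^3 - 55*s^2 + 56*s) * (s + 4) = s^5 + 2*s^4 - 63*s^3 - 164*s^2 + 224*s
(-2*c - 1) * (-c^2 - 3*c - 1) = 2*c^3 + 7*c^2 + 5*c + 1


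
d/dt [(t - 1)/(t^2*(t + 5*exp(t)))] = (-5*t^2*exp(t) - 2*t^2 + 3*t + 10*exp(t))/(t^3*(t^2 + 10*t*exp(t) + 25*exp(2*t)))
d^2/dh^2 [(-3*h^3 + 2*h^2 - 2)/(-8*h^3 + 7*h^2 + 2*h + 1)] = 2*(40*h^6 + 144*h^5 + 816*h^4 - 989*h^3 + 258*h^2 + 141*h - 8)/(512*h^9 - 1344*h^8 + 792*h^7 + 137*h^6 + 138*h^5 - 135*h^4 - 68*h^3 - 33*h^2 - 6*h - 1)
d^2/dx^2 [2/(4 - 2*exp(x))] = (-exp(x) - 2)*exp(x)/(exp(x) - 2)^3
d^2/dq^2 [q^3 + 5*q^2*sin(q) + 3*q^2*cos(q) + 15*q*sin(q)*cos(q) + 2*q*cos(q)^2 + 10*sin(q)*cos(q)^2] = -5*q^2*sin(q) - 3*q^2*cos(q) - 12*q*sin(q) - 30*q*sin(2*q) + 20*q*cos(q) - 4*q*cos(2*q) + 6*q + 15*sin(q)/2 - 4*sin(2*q) - 45*sin(3*q)/2 + 6*cos(q) + 30*cos(2*q)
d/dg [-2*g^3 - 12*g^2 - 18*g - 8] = -6*g^2 - 24*g - 18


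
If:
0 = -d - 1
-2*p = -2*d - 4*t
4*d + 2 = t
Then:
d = -1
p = -5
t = -2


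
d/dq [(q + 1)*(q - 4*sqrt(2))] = 2*q - 4*sqrt(2) + 1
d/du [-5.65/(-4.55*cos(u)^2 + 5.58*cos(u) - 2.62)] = (51.415*cos(u) - 31.527)*sin(u)/(4.55*cos(u)^2 - 5.58*cos(u) + 2.62)^2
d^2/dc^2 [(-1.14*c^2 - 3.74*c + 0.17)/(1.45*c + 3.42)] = 11.140378/(3.048625*c^3 + 21.57165*c^2 + 50.87934*c + 40.001688)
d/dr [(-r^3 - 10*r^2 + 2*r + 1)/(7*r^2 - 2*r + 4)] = (-7*r^4 + 4*r^3 - 6*r^2 - 94*r + 10)/(49*r^4 - 28*r^3 + 60*r^2 - 16*r + 16)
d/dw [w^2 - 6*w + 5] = 2*w - 6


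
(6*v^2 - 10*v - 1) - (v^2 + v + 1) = 5*v^2 - 11*v - 2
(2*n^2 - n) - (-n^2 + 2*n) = 3*n^2 - 3*n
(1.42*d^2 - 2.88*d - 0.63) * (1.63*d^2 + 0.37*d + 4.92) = 2.3146*d^4 - 4.169*d^3 + 4.8939*d^2 - 14.4027*d - 3.0996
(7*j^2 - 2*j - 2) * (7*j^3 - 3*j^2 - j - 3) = 49*j^5 - 35*j^4 - 15*j^3 - 13*j^2 + 8*j + 6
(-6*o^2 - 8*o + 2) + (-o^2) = -7*o^2 - 8*o + 2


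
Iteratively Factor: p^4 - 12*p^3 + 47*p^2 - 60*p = (p - 5)*(p^3 - 7*p^2 + 12*p) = (p - 5)*(p - 3)*(p^2 - 4*p) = p*(p - 5)*(p - 3)*(p - 4)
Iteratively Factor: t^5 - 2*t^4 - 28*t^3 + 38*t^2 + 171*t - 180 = (t + 3)*(t^4 - 5*t^3 - 13*t^2 + 77*t - 60) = (t - 1)*(t + 3)*(t^3 - 4*t^2 - 17*t + 60) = (t - 1)*(t + 3)*(t + 4)*(t^2 - 8*t + 15) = (t - 3)*(t - 1)*(t + 3)*(t + 4)*(t - 5)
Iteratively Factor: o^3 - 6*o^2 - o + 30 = (o + 2)*(o^2 - 8*o + 15) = (o - 5)*(o + 2)*(o - 3)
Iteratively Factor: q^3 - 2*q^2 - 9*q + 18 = (q - 2)*(q^2 - 9) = (q - 2)*(q + 3)*(q - 3)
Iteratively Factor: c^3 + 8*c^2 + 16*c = (c + 4)*(c^2 + 4*c) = (c + 4)^2*(c)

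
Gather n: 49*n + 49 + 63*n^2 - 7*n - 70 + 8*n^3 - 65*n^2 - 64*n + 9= 8*n^3 - 2*n^2 - 22*n - 12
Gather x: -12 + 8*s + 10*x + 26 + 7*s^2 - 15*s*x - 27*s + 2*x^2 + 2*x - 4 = 7*s^2 - 19*s + 2*x^2 + x*(12 - 15*s) + 10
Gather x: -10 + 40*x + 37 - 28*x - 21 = 12*x + 6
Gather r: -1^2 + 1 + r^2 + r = r^2 + r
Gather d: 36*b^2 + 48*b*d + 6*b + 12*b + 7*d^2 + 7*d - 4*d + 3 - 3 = 36*b^2 + 18*b + 7*d^2 + d*(48*b + 3)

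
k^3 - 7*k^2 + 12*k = k*(k - 4)*(k - 3)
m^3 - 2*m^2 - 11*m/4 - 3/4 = (m - 3)*(m + 1/2)^2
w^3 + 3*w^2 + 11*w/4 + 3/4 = (w + 1/2)*(w + 1)*(w + 3/2)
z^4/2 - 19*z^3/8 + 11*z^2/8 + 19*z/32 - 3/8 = (z/2 + 1/4)*(z - 4)*(z - 3/4)*(z - 1/2)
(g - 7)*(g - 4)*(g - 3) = g^3 - 14*g^2 + 61*g - 84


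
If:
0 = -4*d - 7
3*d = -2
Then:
No Solution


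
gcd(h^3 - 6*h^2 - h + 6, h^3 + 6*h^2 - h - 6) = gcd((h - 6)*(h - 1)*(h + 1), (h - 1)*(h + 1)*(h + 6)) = h^2 - 1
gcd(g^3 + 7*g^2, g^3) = g^2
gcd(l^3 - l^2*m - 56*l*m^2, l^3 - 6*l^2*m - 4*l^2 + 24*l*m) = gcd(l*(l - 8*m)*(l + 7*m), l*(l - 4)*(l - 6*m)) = l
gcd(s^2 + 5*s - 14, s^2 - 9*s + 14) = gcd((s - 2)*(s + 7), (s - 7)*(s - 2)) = s - 2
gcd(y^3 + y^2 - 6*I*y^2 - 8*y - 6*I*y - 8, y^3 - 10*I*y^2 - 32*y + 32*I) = y^2 - 6*I*y - 8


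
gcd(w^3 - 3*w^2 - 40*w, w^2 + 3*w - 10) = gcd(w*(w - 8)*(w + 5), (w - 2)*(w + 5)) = w + 5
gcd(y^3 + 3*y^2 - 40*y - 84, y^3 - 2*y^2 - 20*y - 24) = y^2 - 4*y - 12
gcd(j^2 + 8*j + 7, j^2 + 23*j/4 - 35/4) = j + 7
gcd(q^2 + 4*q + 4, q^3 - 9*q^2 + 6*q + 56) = q + 2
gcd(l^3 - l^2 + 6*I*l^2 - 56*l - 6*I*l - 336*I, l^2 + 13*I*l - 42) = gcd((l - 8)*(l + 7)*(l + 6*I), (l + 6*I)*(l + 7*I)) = l + 6*I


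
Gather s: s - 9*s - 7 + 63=56 - 8*s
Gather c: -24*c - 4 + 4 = -24*c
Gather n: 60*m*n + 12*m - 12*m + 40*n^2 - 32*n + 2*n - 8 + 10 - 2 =40*n^2 + n*(60*m - 30)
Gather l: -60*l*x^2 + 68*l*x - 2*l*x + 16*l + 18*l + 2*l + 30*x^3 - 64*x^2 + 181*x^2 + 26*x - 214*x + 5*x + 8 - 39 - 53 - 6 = l*(-60*x^2 + 66*x + 36) + 30*x^3 + 117*x^2 - 183*x - 90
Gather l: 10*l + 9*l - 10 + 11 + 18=19*l + 19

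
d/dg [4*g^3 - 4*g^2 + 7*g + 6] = 12*g^2 - 8*g + 7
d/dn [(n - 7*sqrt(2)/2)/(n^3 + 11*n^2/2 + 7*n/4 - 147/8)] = 8*(-8*n^2 + 6*n + 42*sqrt(2)*n - 21 + 7*sqrt(2))/(32*n^5 + 240*n^4 + 240*n^3 - 1400*n^2 - 1470*n + 3087)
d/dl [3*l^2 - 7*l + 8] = 6*l - 7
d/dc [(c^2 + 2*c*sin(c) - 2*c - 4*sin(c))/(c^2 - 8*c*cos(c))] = 2*(-4*c^3*sin(c) + c^3*cos(c) + 7*c^2*sin(c) - 6*c^2*cos(c) - 7*c^2 + 4*c*sin(c) + 16*c - 8*sin(2*c))/(c^2*(c - 8*cos(c))^2)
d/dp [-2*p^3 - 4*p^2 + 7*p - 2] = -6*p^2 - 8*p + 7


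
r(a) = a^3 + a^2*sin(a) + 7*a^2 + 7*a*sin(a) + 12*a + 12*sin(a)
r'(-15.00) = 391.68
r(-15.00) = -2065.84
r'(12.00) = 797.89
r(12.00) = 2751.22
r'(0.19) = 29.29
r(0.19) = 5.06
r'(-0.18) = 18.99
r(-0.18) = -3.87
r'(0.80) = 44.00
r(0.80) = 27.68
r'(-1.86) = -7.50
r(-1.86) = -6.88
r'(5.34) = 203.74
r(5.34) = 352.91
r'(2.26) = 46.91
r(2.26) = 99.83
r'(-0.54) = 9.57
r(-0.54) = -8.97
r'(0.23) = 30.38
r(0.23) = 6.26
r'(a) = a^2*cos(a) + 3*a^2 + 2*a*sin(a) + 7*a*cos(a) + 14*a + 7*sin(a) + 12*cos(a) + 12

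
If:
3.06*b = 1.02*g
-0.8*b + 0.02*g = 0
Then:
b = 0.00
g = 0.00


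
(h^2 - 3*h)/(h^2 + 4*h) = (h - 3)/(h + 4)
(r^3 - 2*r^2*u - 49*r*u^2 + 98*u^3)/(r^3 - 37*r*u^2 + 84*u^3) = (r^2 - 9*r*u + 14*u^2)/(r^2 - 7*r*u + 12*u^2)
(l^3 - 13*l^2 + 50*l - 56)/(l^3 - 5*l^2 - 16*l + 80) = (l^2 - 9*l + 14)/(l^2 - l - 20)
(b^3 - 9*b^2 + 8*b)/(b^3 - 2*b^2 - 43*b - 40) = b*(b - 1)/(b^2 + 6*b + 5)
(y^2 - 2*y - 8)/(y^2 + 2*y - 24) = (y + 2)/(y + 6)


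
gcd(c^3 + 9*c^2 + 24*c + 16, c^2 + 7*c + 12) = c + 4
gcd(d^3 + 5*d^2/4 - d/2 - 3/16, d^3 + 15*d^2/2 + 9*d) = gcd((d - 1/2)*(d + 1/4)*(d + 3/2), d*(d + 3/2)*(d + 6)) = d + 3/2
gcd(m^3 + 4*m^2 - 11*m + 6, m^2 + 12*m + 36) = m + 6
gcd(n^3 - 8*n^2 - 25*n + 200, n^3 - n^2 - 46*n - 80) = n^2 - 3*n - 40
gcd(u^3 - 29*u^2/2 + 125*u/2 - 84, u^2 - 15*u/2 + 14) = u - 7/2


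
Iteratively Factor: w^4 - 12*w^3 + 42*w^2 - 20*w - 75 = (w - 5)*(w^3 - 7*w^2 + 7*w + 15) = (w - 5)*(w + 1)*(w^2 - 8*w + 15) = (w - 5)^2*(w + 1)*(w - 3)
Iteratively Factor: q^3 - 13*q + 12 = (q - 1)*(q^2 + q - 12) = (q - 3)*(q - 1)*(q + 4)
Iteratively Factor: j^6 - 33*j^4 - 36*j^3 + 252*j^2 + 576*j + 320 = (j + 1)*(j^5 - j^4 - 32*j^3 - 4*j^2 + 256*j + 320) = (j - 4)*(j + 1)*(j^4 + 3*j^3 - 20*j^2 - 84*j - 80) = (j - 4)*(j + 1)*(j + 2)*(j^3 + j^2 - 22*j - 40) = (j - 4)*(j + 1)*(j + 2)^2*(j^2 - j - 20) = (j - 4)*(j + 1)*(j + 2)^2*(j + 4)*(j - 5)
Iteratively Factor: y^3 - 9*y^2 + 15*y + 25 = (y - 5)*(y^2 - 4*y - 5) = (y - 5)*(y + 1)*(y - 5)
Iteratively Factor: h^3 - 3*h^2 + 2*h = (h)*(h^2 - 3*h + 2) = h*(h - 1)*(h - 2)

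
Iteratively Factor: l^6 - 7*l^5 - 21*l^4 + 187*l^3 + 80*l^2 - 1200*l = (l)*(l^5 - 7*l^4 - 21*l^3 + 187*l^2 + 80*l - 1200) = l*(l - 4)*(l^4 - 3*l^3 - 33*l^2 + 55*l + 300) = l*(l - 5)*(l - 4)*(l^3 + 2*l^2 - 23*l - 60) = l*(l - 5)^2*(l - 4)*(l^2 + 7*l + 12) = l*(l - 5)^2*(l - 4)*(l + 4)*(l + 3)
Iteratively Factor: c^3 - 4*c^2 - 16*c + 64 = (c + 4)*(c^2 - 8*c + 16) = (c - 4)*(c + 4)*(c - 4)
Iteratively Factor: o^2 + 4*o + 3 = (o + 3)*(o + 1)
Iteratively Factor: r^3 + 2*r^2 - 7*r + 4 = (r - 1)*(r^2 + 3*r - 4) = (r - 1)^2*(r + 4)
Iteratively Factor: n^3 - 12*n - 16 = (n + 2)*(n^2 - 2*n - 8) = (n - 4)*(n + 2)*(n + 2)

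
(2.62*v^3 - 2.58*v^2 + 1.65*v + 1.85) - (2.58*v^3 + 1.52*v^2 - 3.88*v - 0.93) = 0.04*v^3 - 4.1*v^2 + 5.53*v + 2.78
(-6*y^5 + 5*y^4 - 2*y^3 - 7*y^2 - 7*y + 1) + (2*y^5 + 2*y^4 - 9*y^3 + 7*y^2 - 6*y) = -4*y^5 + 7*y^4 - 11*y^3 - 13*y + 1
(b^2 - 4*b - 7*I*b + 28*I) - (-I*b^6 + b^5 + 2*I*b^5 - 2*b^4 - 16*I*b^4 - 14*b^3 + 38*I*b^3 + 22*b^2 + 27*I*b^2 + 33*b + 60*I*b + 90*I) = I*b^6 - b^5 - 2*I*b^5 + 2*b^4 + 16*I*b^4 + 14*b^3 - 38*I*b^3 - 21*b^2 - 27*I*b^2 - 37*b - 67*I*b - 62*I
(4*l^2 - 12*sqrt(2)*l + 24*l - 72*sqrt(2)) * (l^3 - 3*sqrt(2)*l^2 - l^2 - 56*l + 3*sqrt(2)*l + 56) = 4*l^5 - 24*sqrt(2)*l^4 + 20*l^4 - 176*l^3 - 120*sqrt(2)*l^3 - 760*l^2 + 816*sqrt(2)*l^2 + 912*l + 3360*sqrt(2)*l - 4032*sqrt(2)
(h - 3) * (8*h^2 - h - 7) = 8*h^3 - 25*h^2 - 4*h + 21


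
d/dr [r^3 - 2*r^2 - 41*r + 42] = 3*r^2 - 4*r - 41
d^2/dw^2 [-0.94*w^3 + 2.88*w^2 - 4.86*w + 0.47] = 5.76 - 5.64*w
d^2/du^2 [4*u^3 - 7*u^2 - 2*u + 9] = 24*u - 14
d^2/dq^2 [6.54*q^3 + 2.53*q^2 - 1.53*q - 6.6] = 39.24*q + 5.06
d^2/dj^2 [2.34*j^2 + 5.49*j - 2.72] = 4.68000000000000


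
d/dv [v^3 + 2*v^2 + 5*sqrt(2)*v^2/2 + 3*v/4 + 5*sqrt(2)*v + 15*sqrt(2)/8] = 3*v^2 + 4*v + 5*sqrt(2)*v + 3/4 + 5*sqrt(2)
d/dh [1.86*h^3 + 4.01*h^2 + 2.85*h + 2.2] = 5.58*h^2 + 8.02*h + 2.85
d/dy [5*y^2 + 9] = 10*y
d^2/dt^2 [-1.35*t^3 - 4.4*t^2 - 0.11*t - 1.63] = -8.1*t - 8.8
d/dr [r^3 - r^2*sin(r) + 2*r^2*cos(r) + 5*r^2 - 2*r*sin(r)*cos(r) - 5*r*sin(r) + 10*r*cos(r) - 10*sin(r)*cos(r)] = -2*r^2*sin(r) - r^2*cos(r) + 3*r^2 - 12*r*sin(r) - r*cos(r) - 2*r*cos(2*r) + 10*r - 5*sin(r) - sin(2*r) + 10*cos(r) - 10*cos(2*r)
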